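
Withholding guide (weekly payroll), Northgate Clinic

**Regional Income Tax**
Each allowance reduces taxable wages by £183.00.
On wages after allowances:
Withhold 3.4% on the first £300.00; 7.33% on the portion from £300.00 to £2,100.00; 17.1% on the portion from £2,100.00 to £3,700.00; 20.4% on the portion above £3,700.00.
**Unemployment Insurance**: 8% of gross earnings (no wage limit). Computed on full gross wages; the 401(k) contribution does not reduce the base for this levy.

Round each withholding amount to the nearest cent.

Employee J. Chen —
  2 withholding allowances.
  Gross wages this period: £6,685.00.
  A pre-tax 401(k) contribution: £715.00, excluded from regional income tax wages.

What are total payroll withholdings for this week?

Regional Income Tax: taxable = £6,685.00 − £715.00 − 2×£183.00 = £5,604.00
  £415.74 + 20.4% × (£5,604.00 − £3,700.00) = £415.74 + 20.4% × £1,904.00 = £804.16
Unemployment Insurance: 8% × £6,685.00 = £534.80
Total: £804.16 + £534.80 = £1,338.96

£1,338.96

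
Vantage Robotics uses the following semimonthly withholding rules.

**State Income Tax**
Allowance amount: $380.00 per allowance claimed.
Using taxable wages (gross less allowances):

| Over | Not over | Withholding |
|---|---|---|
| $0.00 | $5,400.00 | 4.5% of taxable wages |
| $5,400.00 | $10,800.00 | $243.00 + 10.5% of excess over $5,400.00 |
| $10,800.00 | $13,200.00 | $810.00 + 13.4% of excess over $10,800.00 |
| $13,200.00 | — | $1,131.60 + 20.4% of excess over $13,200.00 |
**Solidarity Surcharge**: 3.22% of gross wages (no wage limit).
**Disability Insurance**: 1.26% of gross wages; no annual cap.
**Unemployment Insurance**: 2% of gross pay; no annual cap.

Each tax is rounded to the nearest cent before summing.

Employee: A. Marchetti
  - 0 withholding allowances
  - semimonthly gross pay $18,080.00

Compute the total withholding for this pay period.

State Income Tax: taxable = $18,080.00
  $1,131.60 + 20.4% × ($18,080.00 − $13,200.00) = $1,131.60 + 20.4% × $4,880.00 = $2,127.12
Solidarity Surcharge: 3.22% × $18,080.00 = $582.18
Disability Insurance: 1.26% × $18,080.00 = $227.81
Unemployment Insurance: 2% × $18,080.00 = $361.60
Total: $2,127.12 + $582.18 + $227.81 + $361.60 = $3,298.71

$3,298.71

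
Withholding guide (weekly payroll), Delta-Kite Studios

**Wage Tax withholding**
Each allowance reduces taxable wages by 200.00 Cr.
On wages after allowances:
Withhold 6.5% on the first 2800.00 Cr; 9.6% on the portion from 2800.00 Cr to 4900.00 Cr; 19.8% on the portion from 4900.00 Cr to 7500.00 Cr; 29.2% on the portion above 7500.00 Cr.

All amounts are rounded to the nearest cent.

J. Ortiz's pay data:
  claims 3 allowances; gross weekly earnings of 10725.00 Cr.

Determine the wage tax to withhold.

Wage Tax: taxable = 10725.00 Cr − 3×200.00 Cr = 10125.00 Cr
  898.40 Cr + 29.2% × (10125.00 Cr − 7500.00 Cr) = 898.40 Cr + 29.2% × 2625.00 Cr = 1664.90 Cr

1664.90 Cr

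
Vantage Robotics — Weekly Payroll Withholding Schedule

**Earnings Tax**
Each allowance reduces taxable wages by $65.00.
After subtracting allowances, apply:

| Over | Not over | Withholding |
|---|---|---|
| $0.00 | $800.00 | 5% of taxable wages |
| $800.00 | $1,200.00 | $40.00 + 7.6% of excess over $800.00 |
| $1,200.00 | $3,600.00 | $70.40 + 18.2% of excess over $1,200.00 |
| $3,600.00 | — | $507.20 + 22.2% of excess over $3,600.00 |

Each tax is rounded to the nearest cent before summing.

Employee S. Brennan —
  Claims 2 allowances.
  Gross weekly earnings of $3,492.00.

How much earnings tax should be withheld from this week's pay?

Earnings Tax: taxable = $3,492.00 − 2×$65.00 = $3,362.00
  $70.40 + 18.2% × ($3,362.00 − $1,200.00) = $70.40 + 18.2% × $2,162.00 = $463.88

$463.88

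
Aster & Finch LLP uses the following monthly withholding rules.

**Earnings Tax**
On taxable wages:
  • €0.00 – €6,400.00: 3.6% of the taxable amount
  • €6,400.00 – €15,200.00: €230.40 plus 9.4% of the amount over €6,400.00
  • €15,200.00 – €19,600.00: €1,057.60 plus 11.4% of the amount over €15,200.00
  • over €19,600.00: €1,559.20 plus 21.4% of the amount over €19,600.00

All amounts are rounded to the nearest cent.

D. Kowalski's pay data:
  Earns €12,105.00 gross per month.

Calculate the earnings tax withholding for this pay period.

Earnings Tax: taxable = €12,105.00
  €230.40 + 9.4% × (€12,105.00 − €6,400.00) = €230.40 + 9.4% × €5,705.00 = €766.67

€766.67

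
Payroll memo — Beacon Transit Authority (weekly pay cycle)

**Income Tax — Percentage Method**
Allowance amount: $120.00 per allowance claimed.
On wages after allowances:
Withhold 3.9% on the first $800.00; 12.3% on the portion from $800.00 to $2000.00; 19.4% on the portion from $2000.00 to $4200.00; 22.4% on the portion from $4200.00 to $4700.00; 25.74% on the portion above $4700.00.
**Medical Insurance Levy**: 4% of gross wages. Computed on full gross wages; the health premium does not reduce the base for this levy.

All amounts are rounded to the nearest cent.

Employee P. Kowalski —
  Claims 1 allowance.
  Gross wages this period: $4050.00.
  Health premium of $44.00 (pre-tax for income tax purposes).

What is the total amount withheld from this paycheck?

$706.68

Income Tax: taxable = $4050.00 − $44.00 − 1×$120.00 = $3886.00
  $178.80 + 19.4% × ($3886.00 − $2000.00) = $178.80 + 19.4% × $1886.00 = $544.68
Medical Insurance Levy: 4% × $4050.00 = $162.00
Total: $544.68 + $162.00 = $706.68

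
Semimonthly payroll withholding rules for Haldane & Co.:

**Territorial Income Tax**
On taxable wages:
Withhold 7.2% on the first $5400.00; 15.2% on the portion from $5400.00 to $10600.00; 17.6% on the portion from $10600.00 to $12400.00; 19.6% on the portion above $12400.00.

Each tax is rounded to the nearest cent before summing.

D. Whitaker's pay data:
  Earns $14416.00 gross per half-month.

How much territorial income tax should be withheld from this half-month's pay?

Territorial Income Tax: taxable = $14416.00
  $1496.00 + 19.6% × ($14416.00 − $12400.00) = $1496.00 + 19.6% × $2016.00 = $1891.14

$1891.14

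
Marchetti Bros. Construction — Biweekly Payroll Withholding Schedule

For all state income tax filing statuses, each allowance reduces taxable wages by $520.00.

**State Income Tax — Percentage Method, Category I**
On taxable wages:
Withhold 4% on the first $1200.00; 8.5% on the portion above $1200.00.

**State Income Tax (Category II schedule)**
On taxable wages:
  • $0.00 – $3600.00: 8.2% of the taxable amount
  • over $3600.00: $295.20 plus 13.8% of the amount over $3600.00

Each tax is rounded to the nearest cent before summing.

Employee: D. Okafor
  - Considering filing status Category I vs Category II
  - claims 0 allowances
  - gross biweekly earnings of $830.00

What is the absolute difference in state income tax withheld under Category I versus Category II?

$34.86

State Income Tax (Category I): taxable = $830.00
  4% × $830.00 = $33.20
State Income Tax (Category II): taxable = $830.00
  8.2% × $830.00 = $68.06
Difference: |$33.20 − $68.06| = $34.86 (higher under Category II)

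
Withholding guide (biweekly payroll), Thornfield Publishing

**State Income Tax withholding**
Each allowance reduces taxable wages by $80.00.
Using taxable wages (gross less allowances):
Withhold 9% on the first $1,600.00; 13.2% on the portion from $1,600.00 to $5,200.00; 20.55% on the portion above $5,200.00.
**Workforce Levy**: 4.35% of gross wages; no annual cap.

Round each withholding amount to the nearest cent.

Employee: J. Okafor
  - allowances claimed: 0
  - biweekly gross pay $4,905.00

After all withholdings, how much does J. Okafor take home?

State Income Tax: taxable = $4,905.00
  $144.00 + 13.2% × ($4,905.00 − $1,600.00) = $144.00 + 13.2% × $3,305.00 = $580.26
Workforce Levy: 4.35% × $4,905.00 = $213.37
Total withheld: $580.26 + $213.37 = $793.63
Net pay: $4,905.00 − $793.63 = $4,111.37

$4,111.37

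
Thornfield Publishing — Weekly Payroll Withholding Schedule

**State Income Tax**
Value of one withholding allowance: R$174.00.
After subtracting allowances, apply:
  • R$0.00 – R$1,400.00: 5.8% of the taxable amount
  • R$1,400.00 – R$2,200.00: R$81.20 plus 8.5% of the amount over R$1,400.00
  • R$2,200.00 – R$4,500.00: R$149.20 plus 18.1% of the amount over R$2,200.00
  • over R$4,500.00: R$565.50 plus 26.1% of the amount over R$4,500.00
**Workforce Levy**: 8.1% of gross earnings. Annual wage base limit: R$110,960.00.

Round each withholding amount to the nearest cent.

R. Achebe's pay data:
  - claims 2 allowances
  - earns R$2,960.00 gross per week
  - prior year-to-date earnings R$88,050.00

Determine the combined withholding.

State Income Tax: taxable = R$2,960.00 − 2×R$174.00 = R$2,612.00
  R$149.20 + 18.1% × (R$2,612.00 − R$2,200.00) = R$149.20 + 18.1% × R$412.00 = R$223.77
Workforce Levy: 8.1% × R$2,960.00 = R$239.76
Total: R$223.77 + R$239.76 = R$463.53

R$463.53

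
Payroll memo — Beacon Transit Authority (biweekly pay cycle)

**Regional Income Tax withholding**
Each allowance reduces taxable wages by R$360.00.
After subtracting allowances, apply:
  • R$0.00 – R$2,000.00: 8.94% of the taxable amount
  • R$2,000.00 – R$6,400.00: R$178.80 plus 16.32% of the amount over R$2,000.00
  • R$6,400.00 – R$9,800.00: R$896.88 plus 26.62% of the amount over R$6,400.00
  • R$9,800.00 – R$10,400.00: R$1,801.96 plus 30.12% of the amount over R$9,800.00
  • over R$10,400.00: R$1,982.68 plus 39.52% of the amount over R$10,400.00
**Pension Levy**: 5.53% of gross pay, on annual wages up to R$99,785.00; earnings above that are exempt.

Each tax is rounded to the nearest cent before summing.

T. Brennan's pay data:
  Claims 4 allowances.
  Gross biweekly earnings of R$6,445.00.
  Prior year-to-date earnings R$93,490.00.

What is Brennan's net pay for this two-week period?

Regional Income Tax: taxable = R$6,445.00 − 4×R$360.00 = R$5,005.00
  R$178.80 + 16.32% × (R$5,005.00 − R$2,000.00) = R$178.80 + 16.32% × R$3,005.00 = R$669.22
Pension Levy: cap R$99,785.00 − YTD R$93,490.00 = R$6,295.00 subject; 5.53% × R$6,295.00 = R$348.11
Total withheld: R$669.22 + R$348.11 = R$1,017.33
Net pay: R$6,445.00 − R$1,017.33 = R$5,427.67

R$5,427.67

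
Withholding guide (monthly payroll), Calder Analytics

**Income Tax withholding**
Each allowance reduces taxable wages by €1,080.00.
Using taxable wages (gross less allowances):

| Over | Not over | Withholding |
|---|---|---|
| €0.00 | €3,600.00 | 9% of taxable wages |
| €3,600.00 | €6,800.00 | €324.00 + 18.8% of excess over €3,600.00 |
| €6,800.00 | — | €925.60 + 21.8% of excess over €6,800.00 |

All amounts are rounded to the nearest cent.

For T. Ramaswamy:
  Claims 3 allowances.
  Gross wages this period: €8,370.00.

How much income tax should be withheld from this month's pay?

€611.64

Income Tax: taxable = €8,370.00 − 3×€1,080.00 = €5,130.00
  €324.00 + 18.8% × (€5,130.00 − €3,600.00) = €324.00 + 18.8% × €1,530.00 = €611.64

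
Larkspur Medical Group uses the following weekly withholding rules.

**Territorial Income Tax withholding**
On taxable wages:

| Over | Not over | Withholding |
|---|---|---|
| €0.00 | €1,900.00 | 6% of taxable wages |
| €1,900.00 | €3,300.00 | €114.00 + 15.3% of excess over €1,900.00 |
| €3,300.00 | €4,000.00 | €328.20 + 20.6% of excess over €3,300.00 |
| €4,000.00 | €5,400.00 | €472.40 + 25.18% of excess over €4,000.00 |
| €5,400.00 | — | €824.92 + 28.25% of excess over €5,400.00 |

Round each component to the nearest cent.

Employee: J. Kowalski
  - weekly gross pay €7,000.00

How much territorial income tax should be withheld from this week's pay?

€1,276.92

Territorial Income Tax: taxable = €7,000.00
  €824.92 + 28.25% × (€7,000.00 − €5,400.00) = €824.92 + 28.25% × €1,600.00 = €1,276.92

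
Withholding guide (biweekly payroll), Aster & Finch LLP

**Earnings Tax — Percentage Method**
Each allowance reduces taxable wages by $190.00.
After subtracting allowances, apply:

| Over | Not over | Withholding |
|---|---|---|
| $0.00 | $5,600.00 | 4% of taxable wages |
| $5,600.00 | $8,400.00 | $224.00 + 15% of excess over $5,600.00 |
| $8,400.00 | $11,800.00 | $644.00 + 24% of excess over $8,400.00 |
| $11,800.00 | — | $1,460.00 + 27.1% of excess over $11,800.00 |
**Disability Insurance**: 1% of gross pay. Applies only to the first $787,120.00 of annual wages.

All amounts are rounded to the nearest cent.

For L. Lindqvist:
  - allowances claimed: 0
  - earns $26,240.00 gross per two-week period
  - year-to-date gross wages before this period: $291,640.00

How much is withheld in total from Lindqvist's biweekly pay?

$5,635.64

Earnings Tax: taxable = $26,240.00
  $1,460.00 + 27.1% × ($26,240.00 − $11,800.00) = $1,460.00 + 27.1% × $14,440.00 = $5,373.24
Disability Insurance: 1% × $26,240.00 = $262.40
Total: $5,373.24 + $262.40 = $5,635.64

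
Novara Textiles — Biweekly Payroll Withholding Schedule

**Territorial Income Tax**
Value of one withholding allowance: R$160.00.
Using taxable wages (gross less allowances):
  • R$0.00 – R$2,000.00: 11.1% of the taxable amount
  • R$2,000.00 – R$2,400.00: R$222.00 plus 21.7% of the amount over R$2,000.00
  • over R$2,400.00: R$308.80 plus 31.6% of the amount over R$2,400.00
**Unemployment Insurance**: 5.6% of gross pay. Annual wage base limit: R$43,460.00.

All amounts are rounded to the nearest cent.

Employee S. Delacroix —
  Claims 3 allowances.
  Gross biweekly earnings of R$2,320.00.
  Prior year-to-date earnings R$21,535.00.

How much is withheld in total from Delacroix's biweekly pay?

R$334.16

Territorial Income Tax: taxable = R$2,320.00 − 3×R$160.00 = R$1,840.00
  11.1% × R$1,840.00 = R$204.24
Unemployment Insurance: 5.6% × R$2,320.00 = R$129.92
Total: R$204.24 + R$129.92 = R$334.16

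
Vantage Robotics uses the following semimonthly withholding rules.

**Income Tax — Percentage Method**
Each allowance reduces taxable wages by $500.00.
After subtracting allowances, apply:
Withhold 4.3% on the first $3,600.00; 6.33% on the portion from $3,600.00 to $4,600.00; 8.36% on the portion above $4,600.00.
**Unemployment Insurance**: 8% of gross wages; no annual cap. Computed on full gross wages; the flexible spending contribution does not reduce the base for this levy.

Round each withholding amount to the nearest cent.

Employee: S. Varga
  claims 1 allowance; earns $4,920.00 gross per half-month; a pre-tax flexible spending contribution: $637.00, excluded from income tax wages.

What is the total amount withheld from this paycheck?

Income Tax: taxable = $4,920.00 − $637.00 − 1×$500.00 = $3,783.00
  $154.80 + 6.33% × ($3,783.00 − $3,600.00) = $154.80 + 6.33% × $183.00 = $166.38
Unemployment Insurance: 8% × $4,920.00 = $393.60
Total: $166.38 + $393.60 = $559.98

$559.98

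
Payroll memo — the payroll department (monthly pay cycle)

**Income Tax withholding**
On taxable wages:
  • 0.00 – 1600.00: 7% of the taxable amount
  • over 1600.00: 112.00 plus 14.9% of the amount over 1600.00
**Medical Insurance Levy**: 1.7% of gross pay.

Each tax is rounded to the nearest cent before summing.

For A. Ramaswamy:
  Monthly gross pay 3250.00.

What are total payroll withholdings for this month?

Income Tax: taxable = 3250.00
  112.00 + 14.9% × (3250.00 − 1600.00) = 112.00 + 14.9% × 1650.00 = 357.85
Medical Insurance Levy: 1.7% × 3250.00 = 55.25
Total: 357.85 + 55.25 = 413.10

413.10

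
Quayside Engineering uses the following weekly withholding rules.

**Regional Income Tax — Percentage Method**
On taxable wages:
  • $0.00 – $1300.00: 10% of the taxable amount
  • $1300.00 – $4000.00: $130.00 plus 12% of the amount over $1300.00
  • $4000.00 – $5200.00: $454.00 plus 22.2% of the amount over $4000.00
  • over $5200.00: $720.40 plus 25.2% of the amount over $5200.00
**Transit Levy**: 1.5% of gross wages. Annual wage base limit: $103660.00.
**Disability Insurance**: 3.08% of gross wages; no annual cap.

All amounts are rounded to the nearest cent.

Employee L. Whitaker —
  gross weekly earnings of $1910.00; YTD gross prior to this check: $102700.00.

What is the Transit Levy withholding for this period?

$14.40

Transit Levy: cap $103660.00 − YTD $102700.00 = $960.00 subject; 1.5% × $960.00 = $14.40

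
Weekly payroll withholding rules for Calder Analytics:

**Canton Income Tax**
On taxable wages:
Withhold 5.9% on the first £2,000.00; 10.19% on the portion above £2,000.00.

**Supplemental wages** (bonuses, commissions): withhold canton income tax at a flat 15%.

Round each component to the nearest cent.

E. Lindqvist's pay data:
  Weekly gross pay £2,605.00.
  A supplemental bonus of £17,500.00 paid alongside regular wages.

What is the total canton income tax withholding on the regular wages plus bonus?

Canton Income Tax: taxable = £2,605.00
  £118.00 + 10.19% × (£2,605.00 − £2,000.00) = £118.00 + 10.19% × £605.00 = £179.65
Supplemental (15% flat on bonus): 15% × £17,500.00 = £2,625.00
Total canton income tax: £179.65 + £2,625.00 = £2,804.65

£2,804.65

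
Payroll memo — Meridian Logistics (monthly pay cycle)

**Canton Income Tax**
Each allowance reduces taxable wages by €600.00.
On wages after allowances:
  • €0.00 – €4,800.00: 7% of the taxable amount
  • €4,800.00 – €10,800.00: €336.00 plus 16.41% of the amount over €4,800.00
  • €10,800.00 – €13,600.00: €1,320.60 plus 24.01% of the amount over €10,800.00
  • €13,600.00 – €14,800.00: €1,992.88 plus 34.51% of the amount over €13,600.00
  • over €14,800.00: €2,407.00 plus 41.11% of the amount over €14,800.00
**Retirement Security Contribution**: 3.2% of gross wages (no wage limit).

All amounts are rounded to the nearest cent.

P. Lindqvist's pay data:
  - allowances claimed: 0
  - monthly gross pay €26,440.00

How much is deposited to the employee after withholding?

Canton Income Tax: taxable = €26,440.00
  €2,407.00 + 41.11% × (€26,440.00 − €14,800.00) = €2,407.00 + 41.11% × €11,640.00 = €7,192.20
Retirement Security Contribution: 3.2% × €26,440.00 = €846.08
Total withheld: €7,192.20 + €846.08 = €8,038.28
Net pay: €26,440.00 − €8,038.28 = €18,401.72

€18,401.72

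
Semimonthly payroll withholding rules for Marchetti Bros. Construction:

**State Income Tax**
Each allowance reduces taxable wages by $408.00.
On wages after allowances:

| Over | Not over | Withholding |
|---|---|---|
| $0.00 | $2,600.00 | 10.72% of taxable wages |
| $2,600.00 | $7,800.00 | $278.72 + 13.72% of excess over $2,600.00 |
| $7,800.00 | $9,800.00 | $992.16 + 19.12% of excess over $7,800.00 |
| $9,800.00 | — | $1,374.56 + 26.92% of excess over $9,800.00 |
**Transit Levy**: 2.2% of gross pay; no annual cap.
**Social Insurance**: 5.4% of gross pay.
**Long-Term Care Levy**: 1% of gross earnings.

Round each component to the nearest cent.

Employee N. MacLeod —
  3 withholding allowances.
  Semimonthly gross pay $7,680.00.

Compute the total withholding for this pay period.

State Income Tax: taxable = $7,680.00 − 3×$408.00 = $6,456.00
  $278.72 + 13.72% × ($6,456.00 − $2,600.00) = $278.72 + 13.72% × $3,856.00 = $807.76
Transit Levy: 2.2% × $7,680.00 = $168.96
Social Insurance: 5.4% × $7,680.00 = $414.72
Long-Term Care Levy: 1% × $7,680.00 = $76.80
Total: $807.76 + $168.96 + $414.72 + $76.80 = $1,468.24

$1,468.24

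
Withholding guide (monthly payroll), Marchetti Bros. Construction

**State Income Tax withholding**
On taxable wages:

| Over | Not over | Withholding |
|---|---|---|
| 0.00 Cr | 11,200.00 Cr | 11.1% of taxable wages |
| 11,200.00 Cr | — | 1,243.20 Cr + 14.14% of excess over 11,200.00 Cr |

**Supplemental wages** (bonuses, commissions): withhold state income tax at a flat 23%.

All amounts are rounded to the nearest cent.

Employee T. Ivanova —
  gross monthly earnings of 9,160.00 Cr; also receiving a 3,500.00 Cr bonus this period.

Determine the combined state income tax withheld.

1,821.76 Cr

State Income Tax: taxable = 9,160.00 Cr
  11.1% × 9,160.00 Cr = 1,016.76 Cr
Supplemental (23% flat on bonus): 23% × 3,500.00 Cr = 805.00 Cr
Total state income tax: 1,016.76 Cr + 805.00 Cr = 1,821.76 Cr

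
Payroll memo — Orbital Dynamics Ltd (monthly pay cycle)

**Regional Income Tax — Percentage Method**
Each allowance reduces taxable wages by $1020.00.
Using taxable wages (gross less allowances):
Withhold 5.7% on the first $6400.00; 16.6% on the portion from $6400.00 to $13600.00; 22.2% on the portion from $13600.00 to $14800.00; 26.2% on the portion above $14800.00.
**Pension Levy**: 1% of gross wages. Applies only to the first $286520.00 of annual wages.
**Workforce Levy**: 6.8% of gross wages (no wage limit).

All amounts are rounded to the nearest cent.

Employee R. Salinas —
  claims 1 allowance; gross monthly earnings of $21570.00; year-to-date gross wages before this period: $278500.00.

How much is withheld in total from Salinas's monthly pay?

$4879.86

Regional Income Tax: taxable = $21570.00 − 1×$1020.00 = $20550.00
  $1826.40 + 26.2% × ($20550.00 − $14800.00) = $1826.40 + 26.2% × $5750.00 = $3332.90
Pension Levy: cap $286520.00 − YTD $278500.00 = $8020.00 subject; 1% × $8020.00 = $80.20
Workforce Levy: 6.8% × $21570.00 = $1466.76
Total: $3332.90 + $80.20 + $1466.76 = $4879.86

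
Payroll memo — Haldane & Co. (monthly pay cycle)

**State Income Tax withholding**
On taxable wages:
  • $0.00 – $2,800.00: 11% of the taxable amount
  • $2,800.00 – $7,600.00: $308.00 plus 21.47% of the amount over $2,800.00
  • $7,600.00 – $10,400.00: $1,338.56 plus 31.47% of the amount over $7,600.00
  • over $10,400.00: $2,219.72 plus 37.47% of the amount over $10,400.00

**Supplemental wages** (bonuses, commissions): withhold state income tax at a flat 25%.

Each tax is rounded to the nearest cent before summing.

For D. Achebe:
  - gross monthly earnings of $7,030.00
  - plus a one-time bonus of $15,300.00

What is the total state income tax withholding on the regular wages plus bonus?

$5,041.18

State Income Tax: taxable = $7,030.00
  $308.00 + 21.47% × ($7,030.00 − $2,800.00) = $308.00 + 21.47% × $4,230.00 = $1,216.18
Supplemental (25% flat on bonus): 25% × $15,300.00 = $3,825.00
Total state income tax: $1,216.18 + $3,825.00 = $5,041.18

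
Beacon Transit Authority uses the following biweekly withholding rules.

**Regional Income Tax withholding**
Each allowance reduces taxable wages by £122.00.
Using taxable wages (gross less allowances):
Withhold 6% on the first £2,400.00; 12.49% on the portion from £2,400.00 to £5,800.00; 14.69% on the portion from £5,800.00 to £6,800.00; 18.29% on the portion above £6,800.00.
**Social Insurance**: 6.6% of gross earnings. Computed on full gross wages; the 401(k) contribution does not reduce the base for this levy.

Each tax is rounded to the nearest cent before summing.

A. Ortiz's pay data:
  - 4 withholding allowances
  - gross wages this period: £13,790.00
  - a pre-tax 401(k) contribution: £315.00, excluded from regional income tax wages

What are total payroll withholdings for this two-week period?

Regional Income Tax: taxable = £13,790.00 − £315.00 − 4×£122.00 = £12,987.00
  £715.56 + 18.29% × (£12,987.00 − £6,800.00) = £715.56 + 18.29% × £6,187.00 = £1,847.16
Social Insurance: 6.6% × £13,790.00 = £910.14
Total: £1,847.16 + £910.14 = £2,757.30

£2,757.30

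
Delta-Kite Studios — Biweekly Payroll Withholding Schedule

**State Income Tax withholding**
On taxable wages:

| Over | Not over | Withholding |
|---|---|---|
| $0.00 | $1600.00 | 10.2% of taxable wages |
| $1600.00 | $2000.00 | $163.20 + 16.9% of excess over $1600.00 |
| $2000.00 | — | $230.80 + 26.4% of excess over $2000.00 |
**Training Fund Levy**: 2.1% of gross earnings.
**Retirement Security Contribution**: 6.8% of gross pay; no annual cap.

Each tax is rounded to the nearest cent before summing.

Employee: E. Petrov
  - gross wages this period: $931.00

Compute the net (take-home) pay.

State Income Tax: taxable = $931.00
  10.2% × $931.00 = $94.96
Training Fund Levy: 2.1% × $931.00 = $19.55
Retirement Security Contribution: 6.8% × $931.00 = $63.31
Total withheld: $94.96 + $19.55 + $63.31 = $177.82
Net pay: $931.00 − $177.82 = $753.18

$753.18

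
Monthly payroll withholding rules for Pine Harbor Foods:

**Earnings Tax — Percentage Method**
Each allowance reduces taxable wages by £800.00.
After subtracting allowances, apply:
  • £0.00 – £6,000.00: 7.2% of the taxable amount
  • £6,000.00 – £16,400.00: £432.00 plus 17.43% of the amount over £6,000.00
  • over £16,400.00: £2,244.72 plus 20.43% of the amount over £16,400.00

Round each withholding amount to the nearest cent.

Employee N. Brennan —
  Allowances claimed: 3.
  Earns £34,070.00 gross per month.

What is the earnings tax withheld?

£5,364.38

Earnings Tax: taxable = £34,070.00 − 3×£800.00 = £31,670.00
  £2,244.72 + 20.43% × (£31,670.00 − £16,400.00) = £2,244.72 + 20.43% × £15,270.00 = £5,364.38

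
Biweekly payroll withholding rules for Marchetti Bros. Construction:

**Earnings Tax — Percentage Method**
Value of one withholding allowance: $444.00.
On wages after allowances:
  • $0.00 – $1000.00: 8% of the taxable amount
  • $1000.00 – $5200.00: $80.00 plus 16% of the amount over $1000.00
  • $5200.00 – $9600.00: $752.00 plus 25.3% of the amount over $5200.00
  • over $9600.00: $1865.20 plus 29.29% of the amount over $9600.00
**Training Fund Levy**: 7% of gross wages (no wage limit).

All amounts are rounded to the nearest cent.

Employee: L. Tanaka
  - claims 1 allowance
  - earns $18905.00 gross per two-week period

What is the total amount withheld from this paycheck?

Earnings Tax: taxable = $18905.00 − 1×$444.00 = $18461.00
  $1865.20 + 29.29% × ($18461.00 − $9600.00) = $1865.20 + 29.29% × $8861.00 = $4460.59
Training Fund Levy: 7% × $18905.00 = $1323.35
Total: $4460.59 + $1323.35 = $5783.94

$5783.94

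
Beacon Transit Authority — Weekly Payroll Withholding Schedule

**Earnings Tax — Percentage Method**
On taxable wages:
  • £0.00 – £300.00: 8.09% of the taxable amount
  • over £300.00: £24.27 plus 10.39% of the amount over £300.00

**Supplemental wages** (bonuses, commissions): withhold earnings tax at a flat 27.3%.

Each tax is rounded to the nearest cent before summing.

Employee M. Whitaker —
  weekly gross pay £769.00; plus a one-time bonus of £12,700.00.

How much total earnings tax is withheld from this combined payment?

Earnings Tax: taxable = £769.00
  £24.27 + 10.39% × (£769.00 − £300.00) = £24.27 + 10.39% × £469.00 = £73.00
Supplemental (27.3% flat on bonus): 27.3% × £12,700.00 = £3,467.10
Total earnings tax: £73.00 + £3,467.10 = £3,540.10

£3,540.10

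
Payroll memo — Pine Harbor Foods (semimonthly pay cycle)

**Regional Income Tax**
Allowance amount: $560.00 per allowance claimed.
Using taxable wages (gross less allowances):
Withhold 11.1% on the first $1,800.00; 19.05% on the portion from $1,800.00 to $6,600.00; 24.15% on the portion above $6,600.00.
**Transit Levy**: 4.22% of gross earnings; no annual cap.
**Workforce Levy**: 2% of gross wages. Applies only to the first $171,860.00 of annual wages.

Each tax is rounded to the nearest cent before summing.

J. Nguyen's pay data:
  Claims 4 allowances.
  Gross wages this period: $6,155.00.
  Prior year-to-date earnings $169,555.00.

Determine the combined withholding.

$908.55

Regional Income Tax: taxable = $6,155.00 − 4×$560.00 = $3,915.00
  $199.80 + 19.05% × ($3,915.00 − $1,800.00) = $199.80 + 19.05% × $2,115.00 = $602.71
Transit Levy: 4.22% × $6,155.00 = $259.74
Workforce Levy: cap $171,860.00 − YTD $169,555.00 = $2,305.00 subject; 2% × $2,305.00 = $46.10
Total: $602.71 + $259.74 + $46.10 = $908.55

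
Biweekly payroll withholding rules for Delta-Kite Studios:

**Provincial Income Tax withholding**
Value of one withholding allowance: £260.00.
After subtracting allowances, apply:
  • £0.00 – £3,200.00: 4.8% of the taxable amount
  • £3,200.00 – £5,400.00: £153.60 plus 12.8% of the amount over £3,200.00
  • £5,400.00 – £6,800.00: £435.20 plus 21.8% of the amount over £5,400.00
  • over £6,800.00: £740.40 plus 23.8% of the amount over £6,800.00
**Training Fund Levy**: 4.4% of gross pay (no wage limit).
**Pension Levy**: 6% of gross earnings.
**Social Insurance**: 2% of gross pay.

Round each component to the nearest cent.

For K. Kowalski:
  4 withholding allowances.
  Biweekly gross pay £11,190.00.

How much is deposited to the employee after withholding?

£8,264.74

Provincial Income Tax: taxable = £11,190.00 − 4×£260.00 = £10,150.00
  £740.40 + 23.8% × (£10,150.00 − £6,800.00) = £740.40 + 23.8% × £3,350.00 = £1,537.70
Training Fund Levy: 4.4% × £11,190.00 = £492.36
Pension Levy: 6% × £11,190.00 = £671.40
Social Insurance: 2% × £11,190.00 = £223.80
Total withheld: £1,537.70 + £492.36 + £671.40 + £223.80 = £2,925.26
Net pay: £11,190.00 − £2,925.26 = £8,264.74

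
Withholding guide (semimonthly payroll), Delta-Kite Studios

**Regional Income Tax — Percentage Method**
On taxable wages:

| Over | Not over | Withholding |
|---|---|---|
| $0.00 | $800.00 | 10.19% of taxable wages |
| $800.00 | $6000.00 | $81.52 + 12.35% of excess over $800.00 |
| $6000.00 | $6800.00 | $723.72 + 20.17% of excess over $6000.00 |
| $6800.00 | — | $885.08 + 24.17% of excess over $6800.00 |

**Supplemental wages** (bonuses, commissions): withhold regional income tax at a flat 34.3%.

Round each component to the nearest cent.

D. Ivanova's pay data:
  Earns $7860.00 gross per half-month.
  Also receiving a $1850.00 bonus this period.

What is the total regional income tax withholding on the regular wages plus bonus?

Regional Income Tax: taxable = $7860.00
  $885.08 + 24.17% × ($7860.00 − $6800.00) = $885.08 + 24.17% × $1060.00 = $1141.28
Supplemental (34.3% flat on bonus): 34.3% × $1850.00 = $634.55
Total regional income tax: $1141.28 + $634.55 = $1775.83

$1775.83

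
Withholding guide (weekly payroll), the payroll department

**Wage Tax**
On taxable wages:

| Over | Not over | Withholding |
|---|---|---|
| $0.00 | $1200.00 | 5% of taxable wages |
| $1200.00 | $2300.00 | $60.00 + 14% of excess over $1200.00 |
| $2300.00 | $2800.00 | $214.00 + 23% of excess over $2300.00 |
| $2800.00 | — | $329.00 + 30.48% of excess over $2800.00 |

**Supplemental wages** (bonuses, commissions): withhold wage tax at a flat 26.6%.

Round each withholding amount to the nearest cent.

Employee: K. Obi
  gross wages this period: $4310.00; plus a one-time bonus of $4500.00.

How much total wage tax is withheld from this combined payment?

$1986.25

Wage Tax: taxable = $4310.00
  $329.00 + 30.48% × ($4310.00 − $2800.00) = $329.00 + 30.48% × $1510.00 = $789.25
Supplemental (26.6% flat on bonus): 26.6% × $4500.00 = $1197.00
Total wage tax: $789.25 + $1197.00 = $1986.25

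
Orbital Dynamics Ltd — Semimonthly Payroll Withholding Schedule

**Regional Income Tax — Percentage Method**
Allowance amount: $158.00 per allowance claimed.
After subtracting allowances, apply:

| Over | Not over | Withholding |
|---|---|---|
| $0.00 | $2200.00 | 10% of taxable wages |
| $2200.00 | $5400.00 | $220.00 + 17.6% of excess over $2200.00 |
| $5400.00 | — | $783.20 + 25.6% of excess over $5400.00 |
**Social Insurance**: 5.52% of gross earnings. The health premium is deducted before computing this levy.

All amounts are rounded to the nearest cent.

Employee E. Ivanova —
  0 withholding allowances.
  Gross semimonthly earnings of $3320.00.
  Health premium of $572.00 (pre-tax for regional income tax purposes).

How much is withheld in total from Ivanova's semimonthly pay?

Regional Income Tax: taxable = $3320.00 − $572.00 = $2748.00
  $220.00 + 17.6% × ($2748.00 − $2200.00) = $220.00 + 17.6% × $548.00 = $316.45
Social Insurance: 5.52% × $2748.00 = $151.69
Total: $316.45 + $151.69 = $468.14

$468.14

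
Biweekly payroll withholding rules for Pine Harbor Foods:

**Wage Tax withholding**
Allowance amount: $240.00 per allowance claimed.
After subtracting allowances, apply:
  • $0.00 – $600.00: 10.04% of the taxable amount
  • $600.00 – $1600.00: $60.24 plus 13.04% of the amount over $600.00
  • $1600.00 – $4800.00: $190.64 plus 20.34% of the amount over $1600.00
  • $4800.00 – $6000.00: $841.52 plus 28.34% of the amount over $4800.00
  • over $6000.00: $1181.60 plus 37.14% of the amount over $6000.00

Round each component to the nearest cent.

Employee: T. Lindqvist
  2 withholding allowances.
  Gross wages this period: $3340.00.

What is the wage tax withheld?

$446.92

Wage Tax: taxable = $3340.00 − 2×$240.00 = $2860.00
  $190.64 + 20.34% × ($2860.00 − $1600.00) = $190.64 + 20.34% × $1260.00 = $446.92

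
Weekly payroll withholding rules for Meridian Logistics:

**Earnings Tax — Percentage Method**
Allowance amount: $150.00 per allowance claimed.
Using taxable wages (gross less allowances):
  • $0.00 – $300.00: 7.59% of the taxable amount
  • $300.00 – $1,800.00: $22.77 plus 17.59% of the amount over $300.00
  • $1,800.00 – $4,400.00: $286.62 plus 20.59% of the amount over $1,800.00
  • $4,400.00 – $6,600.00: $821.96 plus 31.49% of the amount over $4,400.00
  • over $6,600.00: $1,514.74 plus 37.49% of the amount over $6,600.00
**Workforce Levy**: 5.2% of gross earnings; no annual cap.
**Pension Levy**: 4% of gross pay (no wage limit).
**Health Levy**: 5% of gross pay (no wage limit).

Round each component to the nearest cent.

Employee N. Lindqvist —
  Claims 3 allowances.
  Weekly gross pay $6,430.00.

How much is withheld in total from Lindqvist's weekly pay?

$2,232.56

Earnings Tax: taxable = $6,430.00 − 3×$150.00 = $5,980.00
  $821.96 + 31.49% × ($5,980.00 − $4,400.00) = $821.96 + 31.49% × $1,580.00 = $1,319.50
Workforce Levy: 5.2% × $6,430.00 = $334.36
Pension Levy: 4% × $6,430.00 = $257.20
Health Levy: 5% × $6,430.00 = $321.50
Total: $1,319.50 + $334.36 + $257.20 + $321.50 = $2,232.56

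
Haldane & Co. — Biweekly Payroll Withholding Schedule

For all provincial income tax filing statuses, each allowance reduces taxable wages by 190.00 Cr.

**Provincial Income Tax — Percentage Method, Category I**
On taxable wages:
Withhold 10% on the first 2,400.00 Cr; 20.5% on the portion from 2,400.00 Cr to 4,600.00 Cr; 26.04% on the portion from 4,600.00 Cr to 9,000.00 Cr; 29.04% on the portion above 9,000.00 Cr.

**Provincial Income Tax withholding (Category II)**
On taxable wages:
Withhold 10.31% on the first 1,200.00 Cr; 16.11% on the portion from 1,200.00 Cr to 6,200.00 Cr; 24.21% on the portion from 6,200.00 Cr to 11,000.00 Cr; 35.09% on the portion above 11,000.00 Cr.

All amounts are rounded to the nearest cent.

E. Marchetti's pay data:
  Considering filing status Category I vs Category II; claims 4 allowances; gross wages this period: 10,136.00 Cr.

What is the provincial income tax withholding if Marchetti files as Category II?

1,698.13 Cr

Provincial Income Tax (Category II): taxable = 10,136.00 Cr − 4×190.00 Cr = 9,376.00 Cr
  929.22 Cr + 24.21% × (9,376.00 Cr − 6,200.00 Cr) = 929.22 Cr + 24.21% × 3,176.00 Cr = 1,698.13 Cr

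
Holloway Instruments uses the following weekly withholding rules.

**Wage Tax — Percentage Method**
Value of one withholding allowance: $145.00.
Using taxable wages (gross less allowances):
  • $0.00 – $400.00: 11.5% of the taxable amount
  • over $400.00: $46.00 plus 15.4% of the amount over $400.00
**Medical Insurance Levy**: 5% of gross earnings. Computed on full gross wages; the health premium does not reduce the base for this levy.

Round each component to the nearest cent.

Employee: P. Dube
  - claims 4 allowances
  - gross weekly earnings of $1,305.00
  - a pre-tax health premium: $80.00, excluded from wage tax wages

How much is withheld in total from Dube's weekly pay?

$148.98

Wage Tax: taxable = $1,305.00 − $80.00 − 4×$145.00 = $645.00
  $46.00 + 15.4% × ($645.00 − $400.00) = $46.00 + 15.4% × $245.00 = $83.73
Medical Insurance Levy: 5% × $1,305.00 = $65.25
Total: $83.73 + $65.25 = $148.98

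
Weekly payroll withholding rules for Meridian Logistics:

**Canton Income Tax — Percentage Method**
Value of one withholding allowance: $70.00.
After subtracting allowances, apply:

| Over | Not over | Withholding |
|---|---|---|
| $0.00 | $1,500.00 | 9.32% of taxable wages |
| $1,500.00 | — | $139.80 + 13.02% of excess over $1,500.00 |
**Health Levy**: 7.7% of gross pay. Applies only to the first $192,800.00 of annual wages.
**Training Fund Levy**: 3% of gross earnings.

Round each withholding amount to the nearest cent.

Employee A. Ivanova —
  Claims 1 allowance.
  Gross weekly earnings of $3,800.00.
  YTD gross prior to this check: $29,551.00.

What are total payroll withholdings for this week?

Canton Income Tax: taxable = $3,800.00 − 1×$70.00 = $3,730.00
  $139.80 + 13.02% × ($3,730.00 − $1,500.00) = $139.80 + 13.02% × $2,230.00 = $430.15
Health Levy: 7.7% × $3,800.00 = $292.60
Training Fund Levy: 3% × $3,800.00 = $114.00
Total: $430.15 + $292.60 + $114.00 = $836.75

$836.75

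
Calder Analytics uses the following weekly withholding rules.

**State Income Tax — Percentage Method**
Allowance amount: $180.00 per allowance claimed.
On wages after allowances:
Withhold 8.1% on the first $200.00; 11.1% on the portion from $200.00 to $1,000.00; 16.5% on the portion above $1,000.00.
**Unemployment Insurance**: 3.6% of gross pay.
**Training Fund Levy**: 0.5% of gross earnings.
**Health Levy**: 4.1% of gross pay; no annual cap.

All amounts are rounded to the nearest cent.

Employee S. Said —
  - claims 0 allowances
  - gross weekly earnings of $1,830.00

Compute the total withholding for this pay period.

State Income Tax: taxable = $1,830.00
  $105.00 + 16.5% × ($1,830.00 − $1,000.00) = $105.00 + 16.5% × $830.00 = $241.95
Unemployment Insurance: 3.6% × $1,830.00 = $65.88
Training Fund Levy: 0.5% × $1,830.00 = $9.15
Health Levy: 4.1% × $1,830.00 = $75.03
Total: $241.95 + $65.88 + $9.15 + $75.03 = $392.01

$392.01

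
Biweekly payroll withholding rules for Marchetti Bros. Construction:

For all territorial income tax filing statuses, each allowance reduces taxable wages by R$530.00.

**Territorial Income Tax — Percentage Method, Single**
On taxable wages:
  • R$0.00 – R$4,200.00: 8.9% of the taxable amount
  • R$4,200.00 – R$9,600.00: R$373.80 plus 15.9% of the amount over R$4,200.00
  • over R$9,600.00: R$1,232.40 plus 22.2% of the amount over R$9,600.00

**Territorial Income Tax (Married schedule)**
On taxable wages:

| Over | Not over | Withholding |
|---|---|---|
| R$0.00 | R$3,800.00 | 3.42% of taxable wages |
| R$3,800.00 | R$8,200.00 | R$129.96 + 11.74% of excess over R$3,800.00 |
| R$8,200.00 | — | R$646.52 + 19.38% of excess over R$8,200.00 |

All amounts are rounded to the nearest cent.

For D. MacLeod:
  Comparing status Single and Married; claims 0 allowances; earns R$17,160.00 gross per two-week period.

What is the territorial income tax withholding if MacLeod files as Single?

R$2,910.72

Territorial Income Tax (Single): taxable = R$17,160.00
  R$1,232.40 + 22.2% × (R$17,160.00 − R$9,600.00) = R$1,232.40 + 22.2% × R$7,560.00 = R$2,910.72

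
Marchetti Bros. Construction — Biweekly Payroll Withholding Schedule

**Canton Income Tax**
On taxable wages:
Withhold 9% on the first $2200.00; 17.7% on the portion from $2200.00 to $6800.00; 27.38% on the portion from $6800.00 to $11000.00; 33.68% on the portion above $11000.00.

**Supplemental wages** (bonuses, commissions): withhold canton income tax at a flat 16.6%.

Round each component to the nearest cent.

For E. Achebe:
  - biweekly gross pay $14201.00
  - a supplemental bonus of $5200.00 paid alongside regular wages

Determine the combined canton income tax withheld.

$4103.46

Canton Income Tax: taxable = $14201.00
  $2162.16 + 33.68% × ($14201.00 − $11000.00) = $2162.16 + 33.68% × $3201.00 = $3240.26
Supplemental (16.6% flat on bonus): 16.6% × $5200.00 = $863.20
Total canton income tax: $3240.26 + $863.20 = $4103.46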